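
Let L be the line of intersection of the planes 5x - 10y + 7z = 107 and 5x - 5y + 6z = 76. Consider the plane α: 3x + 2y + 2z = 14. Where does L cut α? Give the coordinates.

(8, -6, 1)

Direction of L: (5, -10, 7) × (5, -5, 6) = (-25, 5, 25).
A point on L: solving the two plane equations with x = -7 gives (-7, -3, 16).
Substitute r = (-7, -3, 16) + t(-25, 5, 25) into the plane: 5 + (-15)t = 14, so t = -3/5.
Intersection: (-7, -3, 16) + (-3/5)·(-25, 5, 25) = (8, -6, 1).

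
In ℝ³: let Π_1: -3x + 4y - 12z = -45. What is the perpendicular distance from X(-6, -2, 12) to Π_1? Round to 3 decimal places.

n·X − d = (-3)·(-6) + (4)·(-2) + (-12)·(12) − (-45) = -89; |n| = √169.
Distance = |-89| / √169 = 89/√169 ≈ 6.846.

6.846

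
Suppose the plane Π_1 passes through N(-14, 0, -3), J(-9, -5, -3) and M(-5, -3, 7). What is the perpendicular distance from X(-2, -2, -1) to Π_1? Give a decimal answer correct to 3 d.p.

NJ = (5, -5, 0), NM = (9, -3, 10); a normal to Π_1 is NJ × NM = (-50, -50, 30).
Using N: Π_1 has equation -50x - 50y + 30z = 610.
n·X − d = (-50)·(-2) + (-50)·(-2) + (30)·(-1) − 610 = -440; |n| = √5900.
Distance = |-440| / √5900 = 440/√5900 ≈ 5.728.

5.728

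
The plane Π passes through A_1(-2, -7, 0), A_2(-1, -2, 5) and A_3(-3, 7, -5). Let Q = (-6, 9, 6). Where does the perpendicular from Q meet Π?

(-1, 9, 5)

A_1A_2 = (1, 5, 5), A_1A_3 = (-1, 14, -5); a normal to Π is A_1A_2 × A_1A_3 = (-95, 0, 19).
Using A_1: Π has equation -95x + 19z = 190.
Foot = Q − λn with λ = (n·Q − d)/|n|² = (684 − 190)/9386 = 1/19.
Foot = (-6, 9, 6) − (1/19)·(-95, 0, 19) = (-1, 9, 5).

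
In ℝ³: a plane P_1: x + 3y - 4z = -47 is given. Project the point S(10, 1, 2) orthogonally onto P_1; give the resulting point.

(8, -5, 10)

Foot = S − λn with λ = (n·S − d)/|n|² = (5 − (-47))/26 = 2.
Foot = (10, 1, 2) − 2·(1, 3, -4) = (8, -5, 10).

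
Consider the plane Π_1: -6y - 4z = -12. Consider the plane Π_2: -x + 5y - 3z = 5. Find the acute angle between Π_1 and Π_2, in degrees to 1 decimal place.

cos θ = |n₁·n₂| / (|n₁||n₂|) = |-18| / (√52 · √35).
θ = arccos(0.42193) ≈ 65.0°.

65.0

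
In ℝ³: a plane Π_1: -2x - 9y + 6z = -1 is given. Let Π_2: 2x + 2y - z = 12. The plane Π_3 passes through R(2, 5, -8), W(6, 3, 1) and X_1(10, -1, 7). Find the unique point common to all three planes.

RW = (4, -2, 9), RX_1 = (8, -6, 15); a normal to Π_3 is RW × RX_1 = (24, 12, -8).
Using R: Π_3 has equation 24x + 12y - 8z = 172.
Solving the 3×3 linear system -2x - 9y + 6z = -1, 2x + 2y - z = 12, 24x + 12y - 8z = 172 (e.g. by elimination or Cramer's rule, determinant = -64) gives (8, -3, -2).

(8, -3, -2)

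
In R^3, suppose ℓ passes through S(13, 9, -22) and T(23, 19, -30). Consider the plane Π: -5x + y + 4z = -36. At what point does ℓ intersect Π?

A direction vector for ℓ is T − S = (10, 10, -8).
Substitute r = (13, 9, -22) + t(10, 10, -8) into the plane: -144 + (-72)t = -36, so t = -3/2.
Intersection: (13, 9, -22) + (-3/2)·(10, 10, -8) = (-2, -6, -10).

(-2, -6, -10)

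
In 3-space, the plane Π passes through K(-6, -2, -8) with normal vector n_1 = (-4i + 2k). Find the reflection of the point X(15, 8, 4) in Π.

Π: n_1·r = n_1·K gives -4x + 2z = 8.
λ = (n·X − d)/|n|² = (-52 − 8)/20 = -3.
Reflection = X − 2λn = (15, 8, 4) − (-6)·(-4, 0, 2) = (-9, 8, 16).

(-9, 8, 16)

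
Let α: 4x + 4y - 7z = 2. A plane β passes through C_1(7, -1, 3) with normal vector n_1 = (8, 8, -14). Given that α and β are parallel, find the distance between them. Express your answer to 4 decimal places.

0.1111

β: n_1·r = n_1·C_1 gives 8x + 8y - 14z = 6.
Rescale β by 1/2: 4x + 4y - 7z = 3. Then distance = |2 − 3| / √81 ≈ 0.1111.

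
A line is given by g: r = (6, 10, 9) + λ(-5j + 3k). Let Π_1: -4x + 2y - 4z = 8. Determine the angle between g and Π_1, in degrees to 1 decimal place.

sin θ = |n·v| / (|n||v|) = |-22| / (√36 · √34) = 0.62883.
θ ≈ 39.0°.

39.0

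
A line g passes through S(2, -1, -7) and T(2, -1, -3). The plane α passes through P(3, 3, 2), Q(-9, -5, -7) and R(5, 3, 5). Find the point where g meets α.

A direction vector for g is T − S = (0, 0, 4).
PQ = (-12, -8, -9), PR = (2, 0, 3); a normal to α is PQ × PR = (-24, 18, 16).
Using P: α has equation -24x + 18y + 16z = 14.
Substitute r = (2, -1, -7) + t(0, 0, 4) into the plane: -178 + 64t = 14, so t = 3.
Intersection: (2, -1, -7) + 3·(0, 0, 4) = (2, -1, 5).

(2, -1, 5)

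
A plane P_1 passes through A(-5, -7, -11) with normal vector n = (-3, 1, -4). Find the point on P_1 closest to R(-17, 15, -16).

(-8, 12, -4)

P_1: n·r = n·A gives -3x + y - 4z = 52.
Foot = R − λn with λ = (n·R − d)/|n|² = (130 − 52)/26 = 3.
Foot = (-17, 15, -16) − 3·(-3, 1, -4) = (-8, 12, -4).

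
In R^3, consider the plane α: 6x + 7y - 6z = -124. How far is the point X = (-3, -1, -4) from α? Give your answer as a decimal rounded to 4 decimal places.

11.1818

n·X − d = (6)·(-3) + (7)·(-1) + (-6)·(-4) − (-124) = 123; |n| = √121.
Distance = |123| / √121 = 123/√121 ≈ 11.1818.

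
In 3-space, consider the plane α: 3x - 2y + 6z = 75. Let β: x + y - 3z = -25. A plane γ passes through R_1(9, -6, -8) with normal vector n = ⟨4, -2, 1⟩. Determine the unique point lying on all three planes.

(5, -6, 8)

γ: n·r = n·R_1 gives 4x - 2y + z = 40.
Solving the 3×3 linear system 3x - 2y + 6z = 75, x + y - 3z = -25, 4x - 2y + z = 40 (e.g. by elimination or Cramer's rule, determinant = -25) gives (5, -6, 8).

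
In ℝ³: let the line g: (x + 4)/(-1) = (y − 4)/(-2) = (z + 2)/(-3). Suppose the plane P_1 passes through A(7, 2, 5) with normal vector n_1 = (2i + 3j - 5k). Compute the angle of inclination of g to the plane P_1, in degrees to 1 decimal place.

17.7

g has direction (-1, -2, -3) through (-4, 4, -2).
P_1: n_1·r = n_1·A gives 2x + 3y - 5z = -5.
sin θ = |n·v| / (|n||v|) = |7| / (√38 · √14) = 0.30349.
θ ≈ 17.7°.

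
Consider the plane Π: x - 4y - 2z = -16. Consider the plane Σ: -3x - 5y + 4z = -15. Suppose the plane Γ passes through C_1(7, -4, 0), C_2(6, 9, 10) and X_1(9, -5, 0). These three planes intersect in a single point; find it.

C_1C_2 = (-1, 13, 10), C_1X_1 = (2, -1, 0); a normal to Γ is C_1C_2 × C_1X_1 = (10, 20, -25).
Using C_1: Γ has equation 10x + 20y - 25z = -10.
Solving the 3×3 linear system x - 4y - 2z = -16, -3x - 5y + 4z = -15, 10x + 20y - 25z = -10 (e.g. by elimination or Cramer's rule, determinant = 205) gives (8, 3, 6).

(8, 3, 6)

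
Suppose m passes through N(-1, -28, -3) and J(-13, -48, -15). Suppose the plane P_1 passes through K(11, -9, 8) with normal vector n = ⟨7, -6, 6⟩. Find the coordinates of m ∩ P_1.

A direction vector for m is J − N = (-12, -20, -12).
P_1: n·r = n·K gives 7x - 6y + 6z = 179.
Substitute r = (-1, -28, -3) + t(-12, -20, -12) into the plane: 143 + (-36)t = 179, so t = -1.
Intersection: (-1, -28, -3) + (-1)·(-12, -20, -12) = (11, -8, 9).

(11, -8, 9)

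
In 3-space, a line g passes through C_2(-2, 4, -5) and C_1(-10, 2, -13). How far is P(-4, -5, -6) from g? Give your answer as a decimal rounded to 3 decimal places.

A direction vector for g is C_1 − C_2 = (-8, -2, -8).
Taking (-2, 4, -5) on g with direction v = (-8, -2, -8): w = P − (-2, 4, -5) = (-2, -9, -1), and w × v = (70, -8, -68).
Distance = |w × v| / |v| = √9588 / √132 ≈ 8.523.

8.523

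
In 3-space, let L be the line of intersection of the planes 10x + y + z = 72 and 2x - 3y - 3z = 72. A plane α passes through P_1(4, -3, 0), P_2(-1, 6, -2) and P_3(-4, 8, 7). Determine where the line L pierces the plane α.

(9, -8, -10)

Direction of L: (10, 1, 1) × (2, -3, -3) = (0, 32, -32).
A point on L: solving the two plane equations with y = 1 gives (9, 1, -19).
P_1P_2 = (-5, 9, -2), P_1P_3 = (-8, 11, 7); a normal to α is P_1P_2 × P_1P_3 = (85, 51, 17).
Using P_1: α has equation 85x + 51y + 17z = 187.
Substitute r = (9, 1, -19) + t(0, 32, -32) into the plane: 493 + 1088t = 187, so t = -9/32.
Intersection: (9, 1, -19) + (-9/32)·(0, 32, -32) = (9, -8, -10).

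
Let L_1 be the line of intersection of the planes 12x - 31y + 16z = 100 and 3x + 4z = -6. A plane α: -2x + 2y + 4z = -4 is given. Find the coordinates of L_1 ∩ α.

Direction of L_1: (12, -31, 16) × (3, 0, 4) = (-124, 0, 93).
A point on L_1: solving the two plane equations with x = 6 gives (6, -4, -6).
Substitute r = (6, -4, -6) + t(-124, 0, 93) into the plane: -44 + 620t = -4, so t = 2/31.
Intersection: (6, -4, -6) + (2/31)·(-124, 0, 93) = (-2, -4, 0).

(-2, -4, 0)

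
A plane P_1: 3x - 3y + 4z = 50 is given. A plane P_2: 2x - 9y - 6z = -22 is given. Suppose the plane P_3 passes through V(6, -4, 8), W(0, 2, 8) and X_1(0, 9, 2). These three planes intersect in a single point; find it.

(4, -2, 8)

VW = (-6, 6, 0), VX_1 = (-6, 13, -6); a normal to P_3 is VW × VX_1 = (-36, -36, -42).
Using V: P_3 has equation -36x - 36y - 42z = -408.
Solving the 3×3 linear system 3x - 3y + 4z = 50, 2x - 9y - 6z = -22, -36x - 36y - 42z = -408 (e.g. by elimination or Cramer's rule, determinant = -1998) gives (4, -2, 8).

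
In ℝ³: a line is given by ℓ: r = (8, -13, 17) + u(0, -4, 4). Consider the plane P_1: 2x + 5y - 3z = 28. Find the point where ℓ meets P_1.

Substitute r = (8, -13, 17) + t(0, -4, 4) into the plane: -100 + (-32)t = 28, so t = -4.
Intersection: (8, -13, 17) + (-4)·(0, -4, 4) = (8, 3, 1).

(8, 3, 1)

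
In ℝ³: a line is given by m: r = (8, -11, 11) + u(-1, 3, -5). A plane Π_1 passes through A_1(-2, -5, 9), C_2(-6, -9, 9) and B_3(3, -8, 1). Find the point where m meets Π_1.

A_1C_2 = (-4, -4, 0), A_1B_3 = (5, -3, -8); a normal to Π_1 is A_1C_2 × A_1B_3 = (32, -32, 32).
Using A_1: Π_1 has equation 32x - 32y + 32z = 384.
Substitute r = (8, -11, 11) + t(-1, 3, -5) into the plane: 960 + (-288)t = 384, so t = 2.
Intersection: (8, -11, 11) + 2·(-1, 3, -5) = (6, -5, 1).

(6, -5, 1)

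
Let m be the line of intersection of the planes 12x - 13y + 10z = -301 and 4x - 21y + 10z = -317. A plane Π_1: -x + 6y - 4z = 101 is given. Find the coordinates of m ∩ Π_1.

(-7, 9, -10)

Direction of m: (12, -13, 10) × (4, -21, 10) = (80, -80, -200).
A point on m: solving the two plane equations with x = -15 gives (-15, 17, 10).
Substitute r = (-15, 17, 10) + t(80, -80, -200) into the plane: 77 + 240t = 101, so t = 1/10.
Intersection: (-15, 17, 10) + (1/10)·(80, -80, -200) = (-7, 9, -10).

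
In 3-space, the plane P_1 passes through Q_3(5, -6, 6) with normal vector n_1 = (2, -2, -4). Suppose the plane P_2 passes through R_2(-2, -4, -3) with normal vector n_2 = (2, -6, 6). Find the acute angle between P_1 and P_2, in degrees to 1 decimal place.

79.2

P_1: n_1·r = n_1·Q_3 gives 2x - 2y - 4z = -2.
P_2: n_2·r = n_2·R_2 gives 2x - 6y + 6z = 2.
cos θ = |n₁·n₂| / (|n₁||n₂|) = |-8| / (√24 · √76).
θ = arccos(0.18732) ≈ 79.2°.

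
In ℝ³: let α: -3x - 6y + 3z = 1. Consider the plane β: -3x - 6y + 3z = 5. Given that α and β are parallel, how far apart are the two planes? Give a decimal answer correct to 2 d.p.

0.54

Same normal n = (-3, -6, 3) with |n| = √54; distance = |1 − 5| / |n| = 4/√54 ≈ 0.54.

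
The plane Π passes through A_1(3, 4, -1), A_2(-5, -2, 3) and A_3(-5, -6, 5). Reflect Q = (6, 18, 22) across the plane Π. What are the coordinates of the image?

A_1A_2 = (-8, -6, 4), A_1A_3 = (-8, -10, 6); a normal to Π is A_1A_2 × A_1A_3 = (4, 16, 32).
Using A_1: Π has equation 4x + 16y + 32z = 44.
λ = (n·Q − d)/|n|² = (1016 − 44)/1296 = 3/4.
Reflection = Q − 2λn = (6, 18, 22) − (3/2)·(4, 16, 32) = (0, -6, -26).

(0, -6, -26)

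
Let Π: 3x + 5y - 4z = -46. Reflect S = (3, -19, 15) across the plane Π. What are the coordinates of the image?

(15, 1, -1)

λ = (n·S − d)/|n|² = (-146 − (-46))/50 = -2.
Reflection = S − 2λn = (3, -19, 15) − (-4)·(3, 5, -4) = (15, 1, -1).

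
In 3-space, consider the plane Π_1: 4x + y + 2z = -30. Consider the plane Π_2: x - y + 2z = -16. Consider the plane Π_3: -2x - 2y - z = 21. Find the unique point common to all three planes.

(-2, -4, -9)

Solving the 3×3 linear system 4x + y + 2z = -30, x - y + 2z = -16, -2x - 2y - z = 21 (e.g. by elimination or Cramer's rule, determinant = 9) gives (-2, -4, -9).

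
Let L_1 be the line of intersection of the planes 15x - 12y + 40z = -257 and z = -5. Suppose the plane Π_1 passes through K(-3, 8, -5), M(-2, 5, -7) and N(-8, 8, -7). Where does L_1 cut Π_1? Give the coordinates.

(1, 6, -5)

Direction of L_1: (15, -12, 40) × (0, 0, 1) = (-12, -15, 0).
A point on L_1: solving the two plane equations with x = 17 gives (17, 26, -5).
KM = (1, -3, -2), KN = (-5, 0, -2); a normal to Π_1 is KM × KN = (6, 12, -15).
Using K: Π_1 has equation 6x + 12y - 15z = 153.
Substitute r = (17, 26, -5) + t(-12, -15, 0) into the plane: 489 + (-252)t = 153, so t = 4/3.
Intersection: (17, 26, -5) + (4/3)·(-12, -15, 0) = (1, 6, -5).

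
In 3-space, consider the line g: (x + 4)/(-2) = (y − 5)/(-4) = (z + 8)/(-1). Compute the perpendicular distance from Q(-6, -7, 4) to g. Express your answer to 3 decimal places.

14.690

g has direction (-2, -4, -1) through (-4, 5, -8).
Taking (-4, 5, -8) on g with direction v = (-2, -4, -1): w = Q − (-4, 5, -8) = (-2, -12, 12), and w × v = (60, -26, -16).
Distance = |w × v| / |v| = √4532 / √21 ≈ 14.690.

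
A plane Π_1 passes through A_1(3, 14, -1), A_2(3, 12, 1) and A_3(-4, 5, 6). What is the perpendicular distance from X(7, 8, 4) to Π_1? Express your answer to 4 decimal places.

1.4852

A_1A_2 = (0, -2, 2), A_1A_3 = (-7, -9, 7); a normal to Π_1 is A_1A_2 × A_1A_3 = (4, -14, -14).
Using A_1: Π_1 has equation 4x - 14y - 14z = -170.
n·X − d = (4)·(7) + (-14)·(8) + (-14)·(4) − (-170) = 30; |n| = √408.
Distance = |30| / √408 = 30/√408 ≈ 1.4852.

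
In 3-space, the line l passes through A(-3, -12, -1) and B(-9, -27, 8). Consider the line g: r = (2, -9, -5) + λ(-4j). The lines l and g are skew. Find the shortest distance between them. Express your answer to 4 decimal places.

A direction vector for l is B − A = (-6, -15, 9).
Common perpendicular direction n = (-6, -15, 9) × (0, -4, 0) = (36, 0, 24).
With w = (2, -9, -5) − (-3, -12, -1) = (5, 3, -4), w · n = 84.
Distance = |w · n| / |n| = |84| / √1872 ≈ 1.9415.

1.9415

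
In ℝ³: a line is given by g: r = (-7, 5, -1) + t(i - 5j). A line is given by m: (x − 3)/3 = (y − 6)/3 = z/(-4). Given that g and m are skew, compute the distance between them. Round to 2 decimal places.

m has direction (3, 3, -4) through (3, 6, 0).
Common perpendicular direction n = (1, -5, 0) × (3, 3, -4) = (20, 4, 18).
With w = (3, 6, 0) − (-7, 5, -1) = (10, 1, 1), w · n = 222.
Distance = |w · n| / |n| = |222| / √740 ≈ 8.16.

8.16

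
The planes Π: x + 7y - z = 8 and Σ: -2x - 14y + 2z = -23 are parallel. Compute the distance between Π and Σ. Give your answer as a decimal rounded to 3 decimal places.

Rescale Σ by 1/(-2): x + 7y - z = 23/2. Then distance = |8 − (23/2)| / √51 ≈ 0.490.

0.490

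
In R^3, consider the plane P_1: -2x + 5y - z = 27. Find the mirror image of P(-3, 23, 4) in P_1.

(9, -7, 10)

λ = (n·P − d)/|n|² = (117 − 27)/30 = 3.
Reflection = P − 2λn = (-3, 23, 4) − 6·(-2, 5, -1) = (9, -7, 10).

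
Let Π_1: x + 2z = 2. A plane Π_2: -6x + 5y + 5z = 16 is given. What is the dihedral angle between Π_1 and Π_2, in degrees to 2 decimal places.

cos θ = |n₁·n₂| / (|n₁||n₂|) = |4| / (√5 · √86).
θ = arccos(0.19290) ≈ 78.88°.

78.88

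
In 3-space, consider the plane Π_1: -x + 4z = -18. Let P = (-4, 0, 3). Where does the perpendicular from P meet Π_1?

Foot = P − λn with λ = (n·P − d)/|n|² = (16 − (-18))/17 = 2.
Foot = (-4, 0, 3) − 2·(-1, 0, 4) = (-2, 0, -5).

(-2, 0, -5)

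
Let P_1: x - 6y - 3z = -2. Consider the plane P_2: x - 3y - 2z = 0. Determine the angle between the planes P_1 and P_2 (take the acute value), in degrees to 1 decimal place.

9.9

cos θ = |n₁·n₂| / (|n₁||n₂|) = |25| / (√46 · √14).
θ = arccos(0.98514) ≈ 9.9°.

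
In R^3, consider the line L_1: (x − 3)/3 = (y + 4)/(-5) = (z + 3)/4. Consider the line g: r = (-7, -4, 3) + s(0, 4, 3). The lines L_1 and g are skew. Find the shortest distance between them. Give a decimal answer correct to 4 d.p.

L_1 has direction (3, -5, 4) through (3, -4, -3).
Common perpendicular direction n = (3, -5, 4) × (0, 4, 3) = (-31, -9, 12).
With w = (-7, -4, 3) − (3, -4, -3) = (-10, 0, 6), w · n = 382.
Distance = |w · n| / |n| = |382| / √1186 ≈ 11.0923.

11.0923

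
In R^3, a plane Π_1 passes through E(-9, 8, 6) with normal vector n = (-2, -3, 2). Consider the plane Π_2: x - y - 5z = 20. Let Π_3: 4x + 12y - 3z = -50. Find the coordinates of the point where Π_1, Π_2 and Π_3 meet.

(4, -6, -2)

Π_1: n·r = n·E gives -2x - 3y + 2z = 6.
Solving the 3×3 linear system -2x - 3y + 2z = 6, x - y - 5z = 20, 4x + 12y - 3z = -50 (e.g. by elimination or Cramer's rule, determinant = -43) gives (4, -6, -2).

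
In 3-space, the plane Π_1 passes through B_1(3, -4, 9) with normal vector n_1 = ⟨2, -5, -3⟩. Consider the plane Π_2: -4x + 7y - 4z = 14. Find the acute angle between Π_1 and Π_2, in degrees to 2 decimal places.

Π_1: n_1·r = n_1·B_1 gives 2x - 5y - 3z = -1.
cos θ = |n₁·n₂| / (|n₁||n₂|) = |-31| / (√38 · √81).
θ = arccos(0.55876) ≈ 56.03°.

56.03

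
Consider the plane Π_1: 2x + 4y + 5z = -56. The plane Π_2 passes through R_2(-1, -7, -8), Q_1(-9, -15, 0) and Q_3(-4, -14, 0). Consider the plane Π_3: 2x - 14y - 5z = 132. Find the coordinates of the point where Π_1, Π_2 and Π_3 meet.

(4, -6, -8)

R_2Q_1 = (-8, -8, 8), R_2Q_3 = (-3, -7, 8); a normal to Π_2 is R_2Q_1 × R_2Q_3 = (-8, 40, 32).
Using R_2: Π_2 has equation -8x + 40y + 32z = -528.
Solving the 3×3 linear system 2x + 4y + 5z = -56, -8x + 40y + 32z = -528, 2x - 14y - 5z = 132 (e.g. by elimination or Cramer's rule, determinant = 752) gives (4, -6, -8).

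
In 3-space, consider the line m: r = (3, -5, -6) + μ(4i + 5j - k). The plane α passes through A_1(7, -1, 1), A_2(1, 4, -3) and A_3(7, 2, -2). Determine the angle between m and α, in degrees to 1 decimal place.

30.4

A_1A_2 = (-6, 5, -4), A_1A_3 = (0, 3, -3); a normal to α is A_1A_2 × A_1A_3 = (-3, -18, -18).
Using A_1: α has equation -3x - 18y - 18z = -21.
sin θ = |n·v| / (|n||v|) = |-84| / (√657 · √42) = 0.50568.
θ ≈ 30.4°.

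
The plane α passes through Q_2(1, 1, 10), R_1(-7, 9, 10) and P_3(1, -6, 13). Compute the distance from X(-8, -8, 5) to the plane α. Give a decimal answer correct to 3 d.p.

10.873

Q_2R_1 = (-8, 8, 0), Q_2P_3 = (0, -7, 3); a normal to α is Q_2R_1 × Q_2P_3 = (24, 24, 56).
Using Q_2: α has equation 24x + 24y + 56z = 608.
n·X − d = (24)·(-8) + (24)·(-8) + (56)·(5) − 608 = -712; |n| = √4288.
Distance = |-712| / √4288 = 712/√4288 ≈ 10.873.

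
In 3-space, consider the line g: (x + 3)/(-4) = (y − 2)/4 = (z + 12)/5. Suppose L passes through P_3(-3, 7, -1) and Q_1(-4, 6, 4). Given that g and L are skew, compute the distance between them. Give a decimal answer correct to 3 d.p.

5.392

g has direction (-4, 4, 5) through (-3, 2, -12).
A direction vector for L is Q_1 − P_3 = (-1, -1, 5).
Common perpendicular direction n = (-4, 4, 5) × (-1, -1, 5) = (25, 15, 8).
With w = (-3, 7, -1) − (-3, 2, -12) = (0, 5, 11), w · n = 163.
Distance = |w · n| / |n| = |163| / √914 ≈ 5.392.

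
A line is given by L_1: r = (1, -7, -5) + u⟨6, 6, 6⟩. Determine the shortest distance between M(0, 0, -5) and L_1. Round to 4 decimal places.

6.1644

Taking (1, -7, -5) on L_1 with direction v = (6, 6, 6): w = M − (1, -7, -5) = (-1, 7, 0), and w × v = (42, 6, -48).
Distance = |w × v| / |v| = √4104 / √108 ≈ 6.1644.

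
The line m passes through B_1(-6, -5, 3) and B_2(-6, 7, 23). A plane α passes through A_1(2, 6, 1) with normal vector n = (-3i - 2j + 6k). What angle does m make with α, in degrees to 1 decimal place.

36.0

A direction vector for m is B_2 − B_1 = (0, 12, 20).
α: n·r = n·A_1 gives -3x - 2y + 6z = -12.
sin θ = |n·v| / (|n||v|) = |96| / (√49 · √544) = 0.58800.
θ ≈ 36.0°.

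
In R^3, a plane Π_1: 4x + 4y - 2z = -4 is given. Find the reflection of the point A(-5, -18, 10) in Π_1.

λ = (n·A − d)/|n|² = (-112 − (-4))/36 = -3.
Reflection = A − 2λn = (-5, -18, 10) − (-6)·(4, 4, -2) = (19, 6, -2).

(19, 6, -2)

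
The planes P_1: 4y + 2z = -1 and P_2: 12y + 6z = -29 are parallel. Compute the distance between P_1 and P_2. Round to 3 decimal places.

Rescale P_2 by 1/3: 4y + 2z = -29/3. Then distance = |-1 − (-29/3)| / √20 ≈ 1.938.

1.938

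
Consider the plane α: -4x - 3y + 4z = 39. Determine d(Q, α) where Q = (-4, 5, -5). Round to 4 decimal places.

9.0581

n·Q − d = (-4)·(-4) + (-3)·(5) + (4)·(-5) − 39 = -58; |n| = √41.
Distance = |-58| / √41 = 58/√41 ≈ 9.0581.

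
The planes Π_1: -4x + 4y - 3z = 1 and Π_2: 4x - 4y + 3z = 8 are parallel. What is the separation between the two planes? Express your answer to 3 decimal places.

Rescale Π_2 by 1/(-1): -4x + 4y - 3z = -8. Then distance = |1 − (-8)| / √41 ≈ 1.406.

1.406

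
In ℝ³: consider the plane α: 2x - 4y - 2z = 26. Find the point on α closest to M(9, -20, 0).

Foot = M − λn with λ = (n·M − d)/|n|² = (98 − 26)/24 = 3.
Foot = (9, -20, 0) − 3·(2, -4, -2) = (3, -8, 6).

(3, -8, 6)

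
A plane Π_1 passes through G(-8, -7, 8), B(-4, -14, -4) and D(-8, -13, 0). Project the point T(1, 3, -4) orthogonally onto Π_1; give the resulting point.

GB = (4, -7, -12), GD = (0, -6, -8); a normal to Π_1 is GB × GD = (-16, 32, -24).
Using G: Π_1 has equation -16x + 32y - 24z = -288.
Foot = T − λn with λ = (n·T − d)/|n|² = (176 − (-288))/1856 = 1/4.
Foot = (1, 3, -4) − (1/4)·(-16, 32, -24) = (5, -5, 2).

(5, -5, 2)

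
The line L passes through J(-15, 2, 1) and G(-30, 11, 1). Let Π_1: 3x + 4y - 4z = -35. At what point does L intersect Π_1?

A direction vector for L is G − J = (-15, 9, 0).
Substitute r = (-15, 2, 1) + t(-15, 9, 0) into the plane: -41 + (-9)t = -35, so t = -2/3.
Intersection: (-15, 2, 1) + (-2/3)·(-15, 9, 0) = (-5, -4, 1).

(-5, -4, 1)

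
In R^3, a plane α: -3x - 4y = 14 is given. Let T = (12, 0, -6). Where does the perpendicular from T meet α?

(6, -8, -6)

Foot = T − λn with λ = (n·T − d)/|n|² = (-36 − 14)/25 = -2.
Foot = (12, 0, -6) − (-2)·(-3, -4, 0) = (6, -8, -6).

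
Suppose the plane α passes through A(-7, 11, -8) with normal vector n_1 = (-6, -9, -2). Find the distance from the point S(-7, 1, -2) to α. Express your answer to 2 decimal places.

7.09

α: n_1·r = n_1·A gives -6x - 9y - 2z = -41.
n·S − d = (-6)·(-7) + (-9)·(1) + (-2)·(-2) − (-41) = 78; |n| = √121.
Distance = |78| / √121 = 78/√121 ≈ 7.09.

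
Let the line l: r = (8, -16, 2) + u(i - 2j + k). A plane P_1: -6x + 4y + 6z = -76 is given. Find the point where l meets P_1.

Substitute r = (8, -16, 2) + t(1, -2, 1) into the plane: -100 + (-8)t = -76, so t = -3.
Intersection: (8, -16, 2) + (-3)·(1, -2, 1) = (5, -10, -1).

(5, -10, -1)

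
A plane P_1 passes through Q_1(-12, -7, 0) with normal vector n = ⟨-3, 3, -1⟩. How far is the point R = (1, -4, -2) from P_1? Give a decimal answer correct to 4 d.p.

6.4236

P_1: n·r = n·Q_1 gives -3x + 3y - z = 15.
n·R − d = (-3)·(1) + (3)·(-4) + (-1)·(-2) − 15 = -28; |n| = √19.
Distance = |-28| / √19 = 28/√19 ≈ 6.4236.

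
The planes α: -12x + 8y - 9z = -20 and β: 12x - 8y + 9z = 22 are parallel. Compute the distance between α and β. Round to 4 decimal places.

Rescale β by 1/(-1): -12x + 8y - 9z = -22. Then distance = |-20 − (-22)| / √289 ≈ 0.1176.

0.1176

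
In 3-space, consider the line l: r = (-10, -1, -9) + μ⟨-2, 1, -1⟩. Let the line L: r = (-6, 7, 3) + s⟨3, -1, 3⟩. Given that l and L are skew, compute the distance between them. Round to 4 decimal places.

Common perpendicular direction n = (-2, 1, -1) × (3, -1, 3) = (2, 3, -1).
With w = (-6, 7, 3) − (-10, -1, -9) = (4, 8, 12), w · n = 20.
Distance = |w · n| / |n| = |20| / √14 ≈ 5.3452.

5.3452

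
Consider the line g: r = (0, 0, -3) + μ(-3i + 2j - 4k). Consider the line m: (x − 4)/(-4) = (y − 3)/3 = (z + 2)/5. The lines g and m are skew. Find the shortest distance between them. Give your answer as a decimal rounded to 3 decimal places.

4.734

m has direction (-4, 3, 5) through (4, 3, -2).
Common perpendicular direction n = (-3, 2, -4) × (-4, 3, 5) = (22, 31, -1).
With w = (4, 3, -2) − (0, 0, -3) = (4, 3, 1), w · n = 180.
Distance = |w · n| / |n| = |180| / √1446 ≈ 4.734.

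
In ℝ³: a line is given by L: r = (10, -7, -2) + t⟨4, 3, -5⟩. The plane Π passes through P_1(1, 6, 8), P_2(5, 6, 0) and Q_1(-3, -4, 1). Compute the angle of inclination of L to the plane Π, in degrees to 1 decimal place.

P_1P_2 = (4, 0, -8), P_1Q_1 = (-4, -10, -7); a normal to Π is P_1P_2 × P_1Q_1 = (-80, 60, -40).
Using P_1: Π has equation -80x + 60y - 40z = -40.
sin θ = |n·v| / (|n||v|) = |60| / (√11600 · √50) = 0.07878.
θ ≈ 4.5°.

4.5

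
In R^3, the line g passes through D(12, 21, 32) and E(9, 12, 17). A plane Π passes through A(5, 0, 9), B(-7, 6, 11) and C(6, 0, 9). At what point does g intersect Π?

(8, 9, 12)

A direction vector for g is E − D = (-3, -9, -15).
AB = (-12, 6, 2), AC = (1, 0, 0); a normal to Π is AB × AC = (0, 2, -6).
Using A: Π has equation 2y - 6z = -54.
Substitute r = (12, 21, 32) + t(-3, -9, -15) into the plane: -150 + 72t = -54, so t = 4/3.
Intersection: (12, 21, 32) + (4/3)·(-3, -9, -15) = (8, 9, 12).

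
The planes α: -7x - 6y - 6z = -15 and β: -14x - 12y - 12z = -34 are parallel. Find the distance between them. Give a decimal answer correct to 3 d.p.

Rescale β by 1/2: -7x - 6y - 6z = -17. Then distance = |-15 − (-17)| / √121 ≈ 0.182.

0.182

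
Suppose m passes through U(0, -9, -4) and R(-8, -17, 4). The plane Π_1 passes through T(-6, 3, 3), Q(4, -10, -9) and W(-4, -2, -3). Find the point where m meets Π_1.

A direction vector for m is R − U = (-8, -8, 8).
TQ = (10, -13, -12), TW = (2, -5, -6); a normal to Π_1 is TQ × TW = (18, 36, -24).
Using T: Π_1 has equation 18x + 36y - 24z = -72.
Substitute r = (0, -9, -4) + t(-8, -8, 8) into the plane: -228 + (-624)t = -72, so t = -1/4.
Intersection: (0, -9, -4) + (-1/4)·(-8, -8, 8) = (2, -7, -6).

(2, -7, -6)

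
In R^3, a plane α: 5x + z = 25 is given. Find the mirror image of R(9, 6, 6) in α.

(-1, 6, 4)

λ = (n·R − d)/|n|² = (51 − 25)/26 = 1.
Reflection = R − 2λn = (9, 6, 6) − 2·(5, 0, 1) = (-1, 6, 4).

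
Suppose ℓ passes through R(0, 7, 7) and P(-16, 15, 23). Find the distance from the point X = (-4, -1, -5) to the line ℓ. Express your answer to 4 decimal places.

12.6491

A direction vector for ℓ is P − R = (-16, 8, 16).
Taking (0, 7, 7) on ℓ with direction v = (-16, 8, 16): w = X − (0, 7, 7) = (-4, -8, -12), and w × v = (-32, 256, -160).
Distance = |w × v| / |v| = √92160 / √576 ≈ 12.6491.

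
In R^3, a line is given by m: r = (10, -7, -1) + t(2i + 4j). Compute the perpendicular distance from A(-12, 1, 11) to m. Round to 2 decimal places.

Taking (10, -7, -1) on m with direction v = (2, 4, 0): w = A − (10, -7, -1) = (-22, 8, 12), and w × v = (-48, 24, -104).
Distance = |w × v| / |v| = √13696 / √20 ≈ 26.17.

26.17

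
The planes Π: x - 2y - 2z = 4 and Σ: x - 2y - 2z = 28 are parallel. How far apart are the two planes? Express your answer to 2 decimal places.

8.00

Same normal n = (1, -2, -2) with |n| = √9; distance = |4 − 28| / |n| = 24/√9 ≈ 8.00.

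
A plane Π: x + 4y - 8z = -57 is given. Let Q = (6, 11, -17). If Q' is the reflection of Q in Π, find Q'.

λ = (n·Q − d)/|n|² = (186 − (-57))/81 = 3.
Reflection = Q − 2λn = (6, 11, -17) − 6·(1, 4, -8) = (0, -13, 31).

(0, -13, 31)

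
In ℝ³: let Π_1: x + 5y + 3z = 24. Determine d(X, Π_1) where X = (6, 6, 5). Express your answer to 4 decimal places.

n·X − d = (1)·(6) + (5)·(6) + (3)·(5) − 24 = 27; |n| = √35.
Distance = |27| / √35 = 27/√35 ≈ 4.5638.

4.5638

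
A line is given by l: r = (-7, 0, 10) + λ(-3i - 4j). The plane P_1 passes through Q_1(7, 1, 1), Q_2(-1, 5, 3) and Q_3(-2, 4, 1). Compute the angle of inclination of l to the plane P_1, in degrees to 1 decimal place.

Q_1Q_2 = (-8, 4, 2), Q_1Q_3 = (-9, 3, 0); a normal to P_1 is Q_1Q_2 × Q_1Q_3 = (-6, -18, 12).
Using Q_1: P_1 has equation -6x - 18y + 12z = -48.
sin θ = |n·v| / (|n||v|) = |90| / (√504 · √25) = 0.80178.
θ ≈ 53.3°.

53.3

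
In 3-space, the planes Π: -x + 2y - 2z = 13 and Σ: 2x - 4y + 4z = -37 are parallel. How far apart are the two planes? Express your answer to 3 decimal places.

1.833

Rescale Σ by 1/(-2): -x + 2y - 2z = 37/2. Then distance = |13 − (37/2)| / √9 ≈ 1.833.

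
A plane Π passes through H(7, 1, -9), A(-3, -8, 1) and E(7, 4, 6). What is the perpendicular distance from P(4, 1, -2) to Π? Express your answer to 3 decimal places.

HA = (-10, -9, 10), HE = (0, 3, 15); a normal to Π is HA × HE = (-165, 150, -30).
Using H: Π has equation -165x + 150y - 30z = -735.
n·P − d = (-165)·(4) + (150)·(1) + (-30)·(-2) − (-735) = 285; |n| = √50625.
Distance = |285| / √50625 = 285/√50625 ≈ 1.267.

1.267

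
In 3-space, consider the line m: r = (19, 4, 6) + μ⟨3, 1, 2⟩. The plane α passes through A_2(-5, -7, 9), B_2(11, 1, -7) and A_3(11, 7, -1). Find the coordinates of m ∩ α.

A_2B_2 = (16, 8, -16), A_2A_3 = (16, 14, -10); a normal to α is A_2B_2 × A_2A_3 = (144, -96, 96).
Using A_2: α has equation 144x - 96y + 96z = 816.
Substitute r = (19, 4, 6) + t(3, 1, 2) into the plane: 2928 + 528t = 816, so t = -4.
Intersection: (19, 4, 6) + (-4)·(3, 1, 2) = (7, 0, -2).

(7, 0, -2)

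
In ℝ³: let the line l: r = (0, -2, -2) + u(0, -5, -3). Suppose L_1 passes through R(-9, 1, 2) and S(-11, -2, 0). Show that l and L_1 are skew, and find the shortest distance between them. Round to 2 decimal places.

A direction vector for L_1 is S − R = (-2, -3, -2).
Common perpendicular direction n = (0, -5, -3) × (-2, -3, -2) = (1, 6, -10).
With w = (-9, 1, 2) − (0, -2, -2) = (-9, 3, 4), w · n = -31.
Since n ≠ 0 the lines are not parallel, and w · n = -31 ≠ 0 so they do not intersect; hence they are skew.
Distance = |w · n| / |n| = |-31| / √137 ≈ 2.65.

2.65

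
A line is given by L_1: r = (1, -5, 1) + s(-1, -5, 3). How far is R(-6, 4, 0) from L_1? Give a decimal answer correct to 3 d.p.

9.109

Taking (1, -5, 1) on L_1 with direction v = (-1, -5, 3): w = R − (1, -5, 1) = (-7, 9, -1), and w × v = (22, 22, 44).
Distance = |w × v| / |v| = √2904 / √35 ≈ 9.109.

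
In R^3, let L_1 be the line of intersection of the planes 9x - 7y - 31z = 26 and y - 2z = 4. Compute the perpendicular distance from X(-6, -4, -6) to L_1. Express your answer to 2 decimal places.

Direction of L_1: (9, -7, -31) × (0, 1, -2) = (45, 18, 9).
A point on L_1: solving the two plane equations with x = 6 gives (6, 4, 0).
Taking (6, 4, 0) on L_1 with direction v = (45, 18, 9): w = X − (6, 4, 0) = (-12, -8, -6), and w × v = (36, -162, 144).
Distance = |w × v| / |v| = √48276 / √2430 ≈ 4.46.

4.46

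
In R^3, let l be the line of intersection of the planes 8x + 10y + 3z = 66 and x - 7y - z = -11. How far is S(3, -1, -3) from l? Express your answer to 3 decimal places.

4.642

Direction of l: (8, 10, 3) × (1, -7, -1) = (11, 11, -66).
A point on l: solving the two plane equations with x = 5 gives (5, 2, 2).
Taking (5, 2, 2) on l with direction v = (11, 11, -66): w = S − (5, 2, 2) = (-2, -3, -5), and w × v = (253, -187, 11).
Distance = |w × v| / |v| = √99099 / √4598 ≈ 4.642.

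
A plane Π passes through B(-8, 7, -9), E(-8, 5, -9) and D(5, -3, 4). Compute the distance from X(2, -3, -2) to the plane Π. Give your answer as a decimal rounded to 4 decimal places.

BE = (0, -2, 0), BD = (13, -10, 13); a normal to Π is BE × BD = (-26, 0, 26).
Using B: Π has equation -26x + 26z = -26.
n·X − d = (-26)·(2) + (0)·(-3) + (26)·(-2) − (-26) = -78; |n| = √1352.
Distance = |-78| / √1352 = 78/√1352 ≈ 2.1213.

2.1213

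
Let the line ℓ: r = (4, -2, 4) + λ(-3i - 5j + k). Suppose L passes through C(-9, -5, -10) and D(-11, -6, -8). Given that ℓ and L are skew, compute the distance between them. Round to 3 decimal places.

A direction vector for L is D − C = (-2, -1, 2).
Common perpendicular direction n = (-3, -5, 1) × (-2, -1, 2) = (-9, 4, -7).
With w = (-9, -5, -10) − (4, -2, 4) = (-13, -3, -14), w · n = 203.
Distance = |w · n| / |n| = |203| / √146 ≈ 16.800.

16.800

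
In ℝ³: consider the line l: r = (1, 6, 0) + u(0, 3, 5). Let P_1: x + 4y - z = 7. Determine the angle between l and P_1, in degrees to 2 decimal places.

16.44

sin θ = |n·v| / (|n||v|) = |7| / (√18 · √34) = 0.28296.
θ ≈ 16.44°.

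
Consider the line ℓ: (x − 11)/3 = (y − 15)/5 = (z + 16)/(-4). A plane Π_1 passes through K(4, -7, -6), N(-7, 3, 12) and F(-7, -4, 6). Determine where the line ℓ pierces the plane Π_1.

(-1, -5, 0)

ℓ has direction (3, 5, -4) through (11, 15, -16).
KN = (-11, 10, 18), KF = (-11, 3, 12); a normal to Π_1 is KN × KF = (66, -66, 77).
Using K: Π_1 has equation 66x - 66y + 77z = 264.
Substitute r = (11, 15, -16) + t(3, 5, -4) into the plane: -1496 + (-440)t = 264, so t = -4.
Intersection: (11, 15, -16) + (-4)·(3, 5, -4) = (-1, -5, 0).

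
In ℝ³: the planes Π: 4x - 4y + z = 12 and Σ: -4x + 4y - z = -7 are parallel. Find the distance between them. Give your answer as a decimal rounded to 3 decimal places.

0.870

Rescale Σ by 1/(-1): 4x - 4y + z = 7. Then distance = |12 − 7| / √33 ≈ 0.870.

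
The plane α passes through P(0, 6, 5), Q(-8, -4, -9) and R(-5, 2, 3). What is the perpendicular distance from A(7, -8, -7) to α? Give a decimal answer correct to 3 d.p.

PQ = (-8, -10, -14), PR = (-5, -4, -2); a normal to α is PQ × PR = (-36, 54, -18).
Using P: α has equation -36x + 54y - 18z = 234.
n·A − d = (-36)·(7) + (54)·(-8) + (-18)·(-7) − 234 = -792; |n| = √4536.
Distance = |-792| / √4536 = 792/√4536 ≈ 11.759.

11.759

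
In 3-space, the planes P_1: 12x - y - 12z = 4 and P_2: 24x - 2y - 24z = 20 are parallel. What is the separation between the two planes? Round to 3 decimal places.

0.353

Rescale P_2 by 1/2: 12x - y - 12z = 10. Then distance = |4 − 10| / √289 ≈ 0.353.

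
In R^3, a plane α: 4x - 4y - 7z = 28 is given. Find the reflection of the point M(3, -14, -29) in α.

λ = (n·M − d)/|n|² = (271 − 28)/81 = 3.
Reflection = M − 2λn = (3, -14, -29) − 6·(4, -4, -7) = (-21, 10, 13).

(-21, 10, 13)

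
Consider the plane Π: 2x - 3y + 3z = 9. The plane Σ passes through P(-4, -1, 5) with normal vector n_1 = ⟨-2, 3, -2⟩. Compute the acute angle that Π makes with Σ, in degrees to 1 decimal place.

10.7

Σ: n_1·r = n_1·P gives -2x + 3y - 2z = -5.
cos θ = |n₁·n₂| / (|n₁||n₂|) = |-19| / (√22 · √17).
θ = arccos(0.98247) ≈ 10.7°.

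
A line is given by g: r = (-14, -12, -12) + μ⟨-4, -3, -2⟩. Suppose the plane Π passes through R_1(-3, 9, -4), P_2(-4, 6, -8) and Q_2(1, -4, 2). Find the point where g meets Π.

(-2, -3, -6)

R_1P_2 = (-1, -3, -4), R_1Q_2 = (4, -13, 6); a normal to Π is R_1P_2 × R_1Q_2 = (-70, -10, 25).
Using R_1: Π has equation -70x - 10y + 25z = 20.
Substitute r = (-14, -12, -12) + t(-4, -3, -2) into the plane: 800 + 260t = 20, so t = -3.
Intersection: (-14, -12, -12) + (-3)·(-4, -3, -2) = (-2, -3, -6).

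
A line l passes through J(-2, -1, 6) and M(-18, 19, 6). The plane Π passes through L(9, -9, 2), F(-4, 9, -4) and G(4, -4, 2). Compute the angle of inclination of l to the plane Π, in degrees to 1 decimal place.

A direction vector for l is M − J = (-16, 20, 0).
LF = (-13, 18, -6), LG = (-5, 5, 0); a normal to Π is LF × LG = (30, 30, 25).
Using L: Π has equation 30x + 30y + 25z = 50.
sin θ = |n·v| / (|n||v|) = |120| / (√2425 · √656) = 0.09514.
θ ≈ 5.5°.

5.5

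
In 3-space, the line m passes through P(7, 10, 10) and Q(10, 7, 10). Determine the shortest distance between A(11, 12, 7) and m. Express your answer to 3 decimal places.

5.196

A direction vector for m is Q − P = (3, -3, 0).
Taking (7, 10, 10) on m with direction v = (3, -3, 0): w = A − (7, 10, 10) = (4, 2, -3), and w × v = (-9, -9, -18).
Distance = |w × v| / |v| = √486 / √18 ≈ 5.196.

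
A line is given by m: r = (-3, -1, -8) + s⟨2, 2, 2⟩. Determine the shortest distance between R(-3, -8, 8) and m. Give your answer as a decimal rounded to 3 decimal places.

Taking (-3, -1, -8) on m with direction v = (2, 2, 2): w = R − (-3, -1, -8) = (0, -7, 16), and w × v = (-46, 32, 14).
Distance = |w × v| / |v| = √3336 / √12 ≈ 16.673.

16.673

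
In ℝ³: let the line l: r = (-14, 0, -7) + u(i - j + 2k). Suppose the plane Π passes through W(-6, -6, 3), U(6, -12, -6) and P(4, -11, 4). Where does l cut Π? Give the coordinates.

WU = (12, -6, -9), WP = (10, -5, 1); a normal to Π is WU × WP = (-51, -102, 0).
Using W: Π has equation -51x - 102y = 918.
Substitute r = (-14, 0, -7) + t(1, -1, 2) into the plane: 714 + 51t = 918, so t = 4.
Intersection: (-14, 0, -7) + 4·(1, -1, 2) = (-10, -4, 1).

(-10, -4, 1)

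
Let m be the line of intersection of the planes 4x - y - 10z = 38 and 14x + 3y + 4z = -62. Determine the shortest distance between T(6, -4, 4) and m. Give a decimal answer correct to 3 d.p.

Direction of m: (4, -1, -10) × (14, 3, 4) = (26, -156, 26).
A point on m: solving the two plane equations with x = -2 gives (-2, -6, -4).
Taking (-2, -6, -4) on m with direction v = (26, -156, 26): w = T − (-2, -6, -4) = (8, 2, 8), and w × v = (1300, 0, -1300).
Distance = |w × v| / |v| = √3380000 / √25688 ≈ 11.471.

11.471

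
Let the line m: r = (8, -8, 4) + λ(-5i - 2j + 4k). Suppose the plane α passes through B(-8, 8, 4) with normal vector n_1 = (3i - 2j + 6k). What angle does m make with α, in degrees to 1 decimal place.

α: n_1·r = n_1·B gives 3x - 2y + 6z = -16.
sin θ = |n·v| / (|n||v|) = |13| / (√49 · √45) = 0.27685.
θ ≈ 16.1°.

16.1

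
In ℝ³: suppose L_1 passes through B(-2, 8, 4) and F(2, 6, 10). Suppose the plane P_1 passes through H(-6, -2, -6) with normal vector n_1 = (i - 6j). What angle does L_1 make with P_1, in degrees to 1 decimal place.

A direction vector for L_1 is F − B = (4, -2, 6).
P_1: n_1·r = n_1·H gives x - 6y = 6.
sin θ = |n·v| / (|n||v|) = |16| / (√37 · √56) = 0.35150.
θ ≈ 20.6°.

20.6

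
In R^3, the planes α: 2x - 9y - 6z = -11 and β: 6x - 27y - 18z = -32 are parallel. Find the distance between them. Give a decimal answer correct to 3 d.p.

0.030

Rescale β by 1/3: 2x - 9y - 6z = -32/3. Then distance = |-11 − (-32/3)| / √121 ≈ 0.030.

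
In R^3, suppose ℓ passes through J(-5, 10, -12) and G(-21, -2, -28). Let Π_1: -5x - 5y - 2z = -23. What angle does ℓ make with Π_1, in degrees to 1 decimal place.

A direction vector for ℓ is G − J = (-16, -12, -16).
sin θ = |n·v| / (|n||v|) = |172| / (√54 · √656) = 0.91386.
θ ≈ 66.0°.

66.0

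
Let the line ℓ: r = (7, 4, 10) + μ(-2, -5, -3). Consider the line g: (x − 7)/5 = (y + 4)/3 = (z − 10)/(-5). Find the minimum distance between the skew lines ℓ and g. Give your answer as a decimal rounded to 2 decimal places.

4.32

g has direction (5, 3, -5) through (7, -4, 10).
Common perpendicular direction n = (-2, -5, -3) × (5, 3, -5) = (34, -25, 19).
With w = (7, -4, 10) − (7, 4, 10) = (0, -8, 0), w · n = 200.
Distance = |w · n| / |n| = |200| / √2142 ≈ 4.32.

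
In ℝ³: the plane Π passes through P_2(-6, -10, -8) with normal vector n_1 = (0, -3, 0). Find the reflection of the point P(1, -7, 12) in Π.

Π: n_1·r = n_1·P_2 gives -3y = 30.
λ = (n·P − d)/|n|² = (21 − 30)/9 = -1.
Reflection = P − 2λn = (1, -7, 12) − (-2)·(0, -3, 0) = (1, -13, 12).

(1, -13, 12)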